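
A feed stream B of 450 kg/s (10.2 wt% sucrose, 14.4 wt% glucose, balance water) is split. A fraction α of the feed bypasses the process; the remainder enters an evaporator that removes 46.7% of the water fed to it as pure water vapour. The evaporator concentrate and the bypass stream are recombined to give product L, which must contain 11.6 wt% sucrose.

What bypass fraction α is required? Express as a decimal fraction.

All 450×0.102 = 45.9 kg/s of sucrose reaches L, so L = 45.9/0.116 = 395.69 kg/s and vapour = 54.31 kg/s.
The evaporator receives (1−α)·450 of feed at 0.754 water and removes 0.467 of that water:
0.467×0.754×(1−α)×450 = 54.31
(1−α) = 54.31/158.45 = 0.3428;  α = 0.6572.

0.657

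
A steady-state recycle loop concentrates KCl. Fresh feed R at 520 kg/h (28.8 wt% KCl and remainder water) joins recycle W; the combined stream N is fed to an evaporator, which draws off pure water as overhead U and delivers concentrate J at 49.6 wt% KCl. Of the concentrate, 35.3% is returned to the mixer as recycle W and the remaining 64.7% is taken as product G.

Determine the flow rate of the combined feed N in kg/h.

Overall KCl balance (none leaves overhead): KCl in fresh feed = KCl in product, i.e. 520×0.288 = (1−0.353)·J·0.496.
J = 149.76/(0.496×0.647) = 466.67 kg/h.
Recycle W = 0.353×466.67 = 164.73 kg/h.
Combined feed N = 520 + 164.73 = 684.73 kg/h.

684.7 kg/h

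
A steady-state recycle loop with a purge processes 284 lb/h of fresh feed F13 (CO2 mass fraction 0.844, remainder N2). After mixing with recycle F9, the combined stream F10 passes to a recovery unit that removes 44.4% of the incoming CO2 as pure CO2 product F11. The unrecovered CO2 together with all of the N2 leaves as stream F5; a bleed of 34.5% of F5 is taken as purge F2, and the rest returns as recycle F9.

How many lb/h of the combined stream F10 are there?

N2 enters only via F13 and leaves only via the purge: 284×0.156 = 0.345×(N2 in F5), and the recovery unit passes all N2, so N2 in F10 = N2 in F5 = 128.42 lb/h.
CO2 in F10: m_A = 284×0.844 + (1−0.345)·(1−0.444)·m_A, so m_A = 239.7/0.6358 = 376.99 lb/h.
F10 = 376.99 + 128.42 = 505.4 lb/h.

505.4 lb/h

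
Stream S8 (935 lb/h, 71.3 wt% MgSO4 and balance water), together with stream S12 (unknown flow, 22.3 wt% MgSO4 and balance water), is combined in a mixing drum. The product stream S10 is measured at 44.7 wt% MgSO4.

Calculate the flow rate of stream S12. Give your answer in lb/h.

1110 lb/h

Let S12 be the unknown flow. Total out = 935 + S12.
MgSO4 balance: 666.65 + 0.223·S12 = 0.447·(935 + S12)
(0.223 − 0.447)·S12 = 0.447×935 − 666.65 = -248.71
S12 = -248.71 / -0.224 = 1110.3 lb/h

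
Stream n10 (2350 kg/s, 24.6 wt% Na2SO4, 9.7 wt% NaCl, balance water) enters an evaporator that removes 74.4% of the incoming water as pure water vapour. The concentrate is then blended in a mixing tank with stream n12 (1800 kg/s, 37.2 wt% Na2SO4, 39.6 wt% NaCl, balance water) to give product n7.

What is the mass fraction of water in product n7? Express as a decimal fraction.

0.271

Vapour removed = 0.744×0.657×2350 = 1148.7 kg/s; concentrate = 1201.3 kg/s.
water reaching the mixer = 395.25 (from concentrate) + 1800×0.232 = 812.85 kg/s.
Product flow = 1201.3 + 1800 = 3001.3 kg/s; water fraction = 0.271.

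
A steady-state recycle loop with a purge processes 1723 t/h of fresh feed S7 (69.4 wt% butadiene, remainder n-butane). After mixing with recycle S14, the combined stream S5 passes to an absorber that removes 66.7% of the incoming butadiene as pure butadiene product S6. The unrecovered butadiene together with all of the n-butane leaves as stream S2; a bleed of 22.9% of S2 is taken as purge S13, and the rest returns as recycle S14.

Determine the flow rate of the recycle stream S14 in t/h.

n-butane enters only via S7 and leaves only via the purge: 1723×0.306 = 0.229×(n-butane in S2), and the absorber passes all n-butane, so n-butane in S5 = n-butane in S2 = 2302.3 t/h.
butadiene in S5: m_A = 1723×0.694 + (1−0.229)·(1−0.667)·m_A, so m_A = 1195.8/0.7433 = 1608.8 t/h.
S2 = (1−0.667)×1608.8 + 2302.3 = 2838.1 t/h.
Recycle S14 = (1−0.229)×2838.1 = 2188.2 t/h.

2188 t/h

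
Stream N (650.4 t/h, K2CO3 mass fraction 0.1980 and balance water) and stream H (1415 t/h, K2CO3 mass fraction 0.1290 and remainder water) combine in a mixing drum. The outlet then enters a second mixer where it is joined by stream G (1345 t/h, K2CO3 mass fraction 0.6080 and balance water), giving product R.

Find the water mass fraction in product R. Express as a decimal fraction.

0.6689

Overall, product flow = 3410.4 t/h.
water in = 650.4×0.802 + 1415×0.871 + 1345×0.392 = 2281.3 t/h.
water fraction in R = 0.6689.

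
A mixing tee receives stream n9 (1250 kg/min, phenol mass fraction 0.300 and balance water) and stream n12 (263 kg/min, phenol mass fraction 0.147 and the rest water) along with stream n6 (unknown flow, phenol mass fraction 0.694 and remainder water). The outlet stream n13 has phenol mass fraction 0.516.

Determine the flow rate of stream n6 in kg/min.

Let n6 be the unknown flow. Total out = 1513 + n6.
phenol balance: 413.66 + 0.694·n6 = 0.516·(1513 + n6)
(0.694 − 0.516)·n6 = 0.516×1513 − 413.66 = 367.05
n6 = 367.05 / 0.178 = 2062.1 kg/min

2062 kg/min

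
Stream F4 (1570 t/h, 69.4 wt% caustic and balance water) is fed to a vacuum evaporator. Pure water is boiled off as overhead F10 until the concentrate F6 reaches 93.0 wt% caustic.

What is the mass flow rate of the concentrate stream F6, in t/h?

1172 t/h

caustic is conserved: 1570×0.694 = 1089.6 t/h all reports to the concentrate.
Concentrate = 1089.6/(target fraction) = 1171.6 t/h.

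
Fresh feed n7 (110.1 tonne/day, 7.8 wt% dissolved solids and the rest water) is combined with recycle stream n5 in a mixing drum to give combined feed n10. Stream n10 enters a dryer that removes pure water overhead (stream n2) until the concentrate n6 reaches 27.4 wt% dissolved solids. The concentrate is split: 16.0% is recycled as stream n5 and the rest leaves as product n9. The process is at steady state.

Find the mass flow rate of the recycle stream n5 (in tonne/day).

5.97 tonne/day

Overall dissolved solids balance (none leaves overhead): dissolved solids in fresh feed = dissolved solids in product, i.e. 110.1×0.078 = (1−0.160)·n6·0.274.
n6 = 8.5878/(0.274×0.840) = 37.312 tonne/day.
Recycle n5 = 0.160×37.312 = 5.97 tonne/day.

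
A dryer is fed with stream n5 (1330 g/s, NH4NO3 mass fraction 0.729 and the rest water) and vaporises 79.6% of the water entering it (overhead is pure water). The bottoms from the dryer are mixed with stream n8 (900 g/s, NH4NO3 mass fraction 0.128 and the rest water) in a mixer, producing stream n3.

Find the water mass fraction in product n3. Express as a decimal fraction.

Vapour removed = 0.796×0.271×1330 = 286.9 g/s; concentrate = 1043.1 g/s.
water reaching the mixer = 73.528 (from concentrate) + 900×0.872 = 858.33 g/s.
Product flow = 1043.1 + 900 = 1943.1 g/s; water fraction = 0.442.

0.442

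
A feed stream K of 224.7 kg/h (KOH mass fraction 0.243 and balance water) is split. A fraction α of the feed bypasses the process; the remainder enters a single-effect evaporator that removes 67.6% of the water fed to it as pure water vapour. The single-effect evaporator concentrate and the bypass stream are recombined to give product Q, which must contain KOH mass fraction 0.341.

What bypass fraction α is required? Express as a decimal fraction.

0.438

All 224.7×0.243 = 54.602 kg/h of KOH reaches Q, so Q = 54.602/0.341 = 160.12 kg/h and vapour = 64.577 kg/h.
The evaporator receives (1−α)·224.7 of feed at 0.757 water and removes 0.676 of that water:
0.676×0.757×(1−α)×224.7 = 64.577
(1−α) = 64.577/114.99 = 0.5616;  α = 0.4384.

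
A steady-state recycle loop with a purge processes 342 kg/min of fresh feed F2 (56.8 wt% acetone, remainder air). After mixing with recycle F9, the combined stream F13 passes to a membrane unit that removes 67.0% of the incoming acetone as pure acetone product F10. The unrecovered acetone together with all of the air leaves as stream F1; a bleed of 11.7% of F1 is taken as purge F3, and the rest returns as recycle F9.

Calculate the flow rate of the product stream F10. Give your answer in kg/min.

acetone in F13: m_A = 342×0.568 + (1−0.117)·(1−0.670)·m_A, so m_A = 194.26/0.7086 = 274.14 kg/min.
Product F10 = 0.670×274.14 = 183.67 kg/min.

183.7 kg/min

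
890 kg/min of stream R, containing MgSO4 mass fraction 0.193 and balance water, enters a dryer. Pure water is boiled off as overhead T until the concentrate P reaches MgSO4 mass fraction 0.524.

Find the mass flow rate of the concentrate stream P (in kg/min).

MgSO4 is conserved: 890×0.193 = 171.77 kg/min all reports to the concentrate.
Concentrate = 171.77/(target fraction) = 327.81 kg/min.

327.8 kg/min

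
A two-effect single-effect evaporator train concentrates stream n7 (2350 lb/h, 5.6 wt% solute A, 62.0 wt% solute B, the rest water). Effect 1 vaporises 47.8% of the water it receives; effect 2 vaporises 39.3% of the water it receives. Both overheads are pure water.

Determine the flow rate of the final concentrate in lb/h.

water in feed = 2350×0.324 = 761.4 lb/h.
After stage 1: water left = (1−0.478)×761.4 = 397.45; stream total = 1986.1 lb/h.
After stage 2: water left = (1−0.393)×397.45 = 241.25; final concentrate = 1829.9 lb/h.

1830 lb/h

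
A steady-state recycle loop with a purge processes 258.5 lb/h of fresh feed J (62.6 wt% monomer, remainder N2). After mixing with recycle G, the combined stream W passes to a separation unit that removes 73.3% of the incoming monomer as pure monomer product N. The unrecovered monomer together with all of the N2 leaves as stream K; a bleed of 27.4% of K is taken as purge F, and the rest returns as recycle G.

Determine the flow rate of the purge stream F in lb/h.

111.4 lb/h

N2 enters only via J and leaves only via the purge: 258.5×0.374 = 0.274×(N2 in K), and the separation unit passes all N2, so N2 in W = N2 in K = 352.84 lb/h.
monomer in W: m_A = 258.5×0.626 + (1−0.274)·(1−0.733)·m_A, so m_A = 161.82/0.8062 = 200.73 lb/h.
K = (1−0.733)×200.73 + 352.84 = 406.44 lb/h.
Purge F = 0.274×406.44 = 111.36 lb/h.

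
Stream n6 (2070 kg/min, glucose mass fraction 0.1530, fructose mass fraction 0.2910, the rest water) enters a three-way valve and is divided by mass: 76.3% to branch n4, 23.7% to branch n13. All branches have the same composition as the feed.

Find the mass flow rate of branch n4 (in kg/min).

1579 kg/min

Branch n4 flow = 0.763×2070 = 1579.4 kg/min.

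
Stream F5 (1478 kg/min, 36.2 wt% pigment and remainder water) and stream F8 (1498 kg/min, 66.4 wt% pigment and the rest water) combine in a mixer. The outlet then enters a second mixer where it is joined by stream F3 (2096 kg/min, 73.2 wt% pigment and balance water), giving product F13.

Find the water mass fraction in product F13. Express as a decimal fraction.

0.396

Overall, product flow = 5072 kg/min.
water in = 1478×0.638 + 1498×0.336 + 2096×0.268 = 2008 kg/min.
water fraction in F13 = 0.396.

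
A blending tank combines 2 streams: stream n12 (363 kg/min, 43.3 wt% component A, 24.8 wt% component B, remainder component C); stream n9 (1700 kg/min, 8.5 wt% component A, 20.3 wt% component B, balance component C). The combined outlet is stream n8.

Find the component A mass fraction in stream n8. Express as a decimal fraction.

Total flow out = 363 + 1700 = 2063 kg/min.
component A in = 363×0.433 + 1700×0.085 = 301.68 kg/min.
component A mass fraction in n8 = 301.68/2063 = 0.1462.

0.1462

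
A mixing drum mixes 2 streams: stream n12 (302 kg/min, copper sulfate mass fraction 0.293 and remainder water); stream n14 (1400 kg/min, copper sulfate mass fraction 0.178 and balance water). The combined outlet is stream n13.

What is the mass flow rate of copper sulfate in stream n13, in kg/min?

copper sulfate out = copper sulfate in = 302×0.293 + 1400×0.178 = 337.69 kg/min.

337.7 kg/min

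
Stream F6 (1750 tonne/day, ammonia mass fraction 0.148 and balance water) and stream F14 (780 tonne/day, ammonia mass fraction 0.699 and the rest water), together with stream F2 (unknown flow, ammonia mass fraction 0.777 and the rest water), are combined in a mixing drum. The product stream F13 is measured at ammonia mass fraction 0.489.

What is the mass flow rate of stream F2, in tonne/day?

1503 tonne/day

Let F2 be the unknown flow. Total out = 2530 + F2.
ammonia balance: 804.22 + 0.777·F2 = 0.489·(2530 + F2)
(0.777 − 0.489)·F2 = 0.489×2530 − 804.22 = 432.95
F2 = 432.95 / 0.288 = 1503.3 tonne/day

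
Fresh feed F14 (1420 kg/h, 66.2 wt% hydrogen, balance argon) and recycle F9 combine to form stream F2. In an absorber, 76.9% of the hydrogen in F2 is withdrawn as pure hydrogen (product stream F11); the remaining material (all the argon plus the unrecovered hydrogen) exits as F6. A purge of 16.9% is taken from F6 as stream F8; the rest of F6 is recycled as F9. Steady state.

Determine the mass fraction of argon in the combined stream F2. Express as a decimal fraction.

0.709

argon enters only via F14 and leaves only via the purge: 1420×0.338 = 0.169×(argon in F6), and the absorber passes all argon, so argon in F2 = argon in F6 = 2840 kg/h.
hydrogen in F2: m_A = 1420×0.662 + (1−0.169)·(1−0.769)·m_A, so m_A = 940.04/0.8080 = 1163.4 kg/h.
F2 = 1163.4 + 2840 = 4003.4 kg/h.
argon fraction in F2 = 2840/4003.4 = 0.709.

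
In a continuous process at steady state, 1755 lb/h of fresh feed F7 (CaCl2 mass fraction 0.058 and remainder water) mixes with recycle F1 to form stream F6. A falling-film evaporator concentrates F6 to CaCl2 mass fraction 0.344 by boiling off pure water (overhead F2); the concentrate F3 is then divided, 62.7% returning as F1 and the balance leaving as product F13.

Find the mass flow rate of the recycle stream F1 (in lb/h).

497.4 lb/h

Overall CaCl2 balance (none leaves overhead): CaCl2 in fresh feed = CaCl2 in product, i.e. 1755×0.058 = (1−0.627)·F3·0.344.
F3 = 101.79/(0.344×0.373) = 793.3 lb/h.
Recycle F1 = 0.627×793.3 = 497.4 lb/h.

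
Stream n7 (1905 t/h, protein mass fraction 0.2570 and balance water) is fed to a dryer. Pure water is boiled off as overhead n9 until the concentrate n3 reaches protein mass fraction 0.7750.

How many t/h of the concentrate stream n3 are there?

631.7 t/h

protein is conserved: 1905×0.257 = 489.59 t/h all reports to the concentrate.
Concentrate = 489.59/(target fraction) = 631.72 t/h.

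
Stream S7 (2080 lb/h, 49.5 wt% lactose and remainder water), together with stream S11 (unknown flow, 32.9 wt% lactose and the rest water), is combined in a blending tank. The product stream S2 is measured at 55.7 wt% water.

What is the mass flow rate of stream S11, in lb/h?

948.8 lb/h

Let S11 be the unknown flow. Total out = 2080 + S11.
water balance: 1050.4 + 0.671·S11 = 0.557·(2080 + S11)
(0.671 − 0.557)·S11 = 0.557×2080 − 1050.4 = 108.16
S11 = 108.16 / 0.114 = 948.77 lb/h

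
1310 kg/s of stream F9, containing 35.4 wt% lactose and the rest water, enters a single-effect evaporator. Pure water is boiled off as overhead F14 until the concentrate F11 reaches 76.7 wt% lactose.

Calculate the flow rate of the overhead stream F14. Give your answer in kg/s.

lactose is conserved: 1310×0.354 = 463.74 kg/s all reports to the concentrate.
Concentrate = 463.74/(target fraction) = 604.62 kg/s.
Overhead = 1310 − 604.62 = 705.38 kg/s.

705.4 kg/s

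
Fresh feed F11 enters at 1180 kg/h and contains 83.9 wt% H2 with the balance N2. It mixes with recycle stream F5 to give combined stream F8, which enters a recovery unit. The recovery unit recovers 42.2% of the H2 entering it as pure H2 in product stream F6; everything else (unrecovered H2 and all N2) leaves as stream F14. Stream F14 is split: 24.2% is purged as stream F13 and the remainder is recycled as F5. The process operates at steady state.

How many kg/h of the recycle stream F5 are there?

N2 enters only via F11 and leaves only via the purge: 1180×0.161 = 0.242×(N2 in F14), and the recovery unit passes all N2, so N2 in F8 = N2 in F14 = 785.04 kg/h.
H2 in F8: m_A = 1180×0.839 + (1−0.242)·(1−0.422)·m_A, so m_A = 990.02/0.5619 = 1762 kg/h.
F14 = (1−0.422)×1762 + 785.04 = 1803.5 kg/h.
Recycle F5 = (1−0.242)×1803.5 = 1367 kg/h.

1367 kg/h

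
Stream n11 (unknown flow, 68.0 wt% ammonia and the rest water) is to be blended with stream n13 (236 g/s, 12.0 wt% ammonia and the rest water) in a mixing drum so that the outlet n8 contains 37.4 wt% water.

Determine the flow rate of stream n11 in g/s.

2211 g/s

Let n11 be the unknown flow. Total out = 236 + n11.
water balance: 207.68 + 0.320·n11 = 0.374·(236 + n11)
(0.320 − 0.374)·n11 = 0.374×236 − 207.68 = -119.42
n11 = -119.42 / -0.054 = 2211.4 g/s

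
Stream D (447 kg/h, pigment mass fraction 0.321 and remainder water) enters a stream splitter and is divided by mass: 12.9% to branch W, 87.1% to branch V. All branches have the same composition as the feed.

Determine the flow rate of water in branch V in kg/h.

Branch V total = 0.871×447 = 389.34 kg/h.
water in V = 0.679×389.34 = 264.36 kg/h.

264.4 kg/h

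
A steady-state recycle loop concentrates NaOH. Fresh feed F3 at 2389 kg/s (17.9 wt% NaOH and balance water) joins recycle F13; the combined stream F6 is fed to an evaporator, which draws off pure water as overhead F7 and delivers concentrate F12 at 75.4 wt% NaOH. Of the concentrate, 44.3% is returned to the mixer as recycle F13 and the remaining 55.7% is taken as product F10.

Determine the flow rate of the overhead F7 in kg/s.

Overall NaOH balance (none leaves overhead): NaOH in fresh feed = NaOH in product, i.e. 2389×0.179 = (1−0.443)·F12·0.754.
F12 = 427.63/(0.754×0.557) = 1018.2 kg/s.
Recycle F13 = 0.443×1018.2 = 451.07 kg/s.
Combined feed F6 = 2389 + 451.07 = 2840.1 kg/s.
Overhead F7 = F6 − F12 = 2840.1 − 1018.2 = 1821.9 kg/s.

1822 kg/s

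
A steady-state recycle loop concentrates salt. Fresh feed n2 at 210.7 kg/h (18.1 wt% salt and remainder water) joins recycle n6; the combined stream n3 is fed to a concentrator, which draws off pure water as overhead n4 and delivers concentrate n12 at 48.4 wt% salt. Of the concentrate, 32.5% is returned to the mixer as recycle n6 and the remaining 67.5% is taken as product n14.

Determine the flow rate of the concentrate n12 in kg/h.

116.7 kg/h

Overall salt balance (none leaves overhead): salt in fresh feed = salt in product, i.e. 210.7×0.181 = (1−0.325)·n12·0.484.
n12 = 38.137/(0.484×0.675) = 116.73 kg/h.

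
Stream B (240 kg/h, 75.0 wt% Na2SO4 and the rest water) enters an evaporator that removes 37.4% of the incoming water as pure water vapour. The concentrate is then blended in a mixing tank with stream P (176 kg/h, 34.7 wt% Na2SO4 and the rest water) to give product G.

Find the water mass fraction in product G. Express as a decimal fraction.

Vapour removed = 0.374×0.250×240 = 22.44 kg/h; concentrate = 217.56 kg/h.
water reaching the mixer = 37.56 (from concentrate) + 176×0.653 = 152.49 kg/h.
Product flow = 217.56 + 176 = 393.56 kg/h; water fraction = 0.387.

0.387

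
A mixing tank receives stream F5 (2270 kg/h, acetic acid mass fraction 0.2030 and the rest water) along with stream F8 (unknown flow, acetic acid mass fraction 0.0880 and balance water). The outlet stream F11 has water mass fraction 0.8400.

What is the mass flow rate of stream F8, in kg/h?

Let F8 be the unknown flow. Total out = 2270 + F8.
water balance: 1809.2 + 0.912·F8 = 0.840·(2270 + F8)
(0.912 − 0.840)·F8 = 0.840×2270 − 1809.2 = 97.61
F8 = 97.61 / 0.072 = 1355.7 kg/h

1356 kg/h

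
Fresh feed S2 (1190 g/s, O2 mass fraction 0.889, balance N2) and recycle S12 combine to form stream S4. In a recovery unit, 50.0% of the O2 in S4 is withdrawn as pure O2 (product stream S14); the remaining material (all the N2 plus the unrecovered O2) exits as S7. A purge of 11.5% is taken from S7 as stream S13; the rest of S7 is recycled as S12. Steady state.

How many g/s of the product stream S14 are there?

O2 in S4: m_A = 1190×0.889 + (1−0.115)·(1−0.500)·m_A, so m_A = 1057.9/0.5575 = 1897.6 g/s.
Product S14 = 0.500×1897.6 = 948.8 g/s.

948.8 g/s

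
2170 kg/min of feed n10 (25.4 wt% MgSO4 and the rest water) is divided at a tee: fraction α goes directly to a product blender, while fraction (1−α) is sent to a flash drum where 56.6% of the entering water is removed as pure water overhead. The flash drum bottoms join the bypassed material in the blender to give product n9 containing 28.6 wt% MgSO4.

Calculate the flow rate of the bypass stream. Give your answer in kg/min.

1595 kg/min

All 2170×0.254 = 551.18 kg/min of MgSO4 reaches n9, so n9 = 551.18/0.286 = 1927.2 kg/min and vapour = 242.8 kg/min.
The evaporator receives (1−α)·2170 of feed at 0.746 water and removes 0.566 of that water:
0.566×0.746×(1−α)×2170 = 242.8
(1−α) = 242.8/916.25 = 0.2650;  α = 0.7350.
Bypass flow = 0.7350×2170 = 1595 kg/min.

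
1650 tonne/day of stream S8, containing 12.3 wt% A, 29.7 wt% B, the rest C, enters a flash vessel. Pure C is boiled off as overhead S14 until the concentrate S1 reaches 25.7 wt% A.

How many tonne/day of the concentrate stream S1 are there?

789.7 tonne/day

A is conserved: 1650×0.123 = 202.95 tonne/day all reports to the concentrate.
Concentrate = 202.95/(target fraction) = 789.69 tonne/day.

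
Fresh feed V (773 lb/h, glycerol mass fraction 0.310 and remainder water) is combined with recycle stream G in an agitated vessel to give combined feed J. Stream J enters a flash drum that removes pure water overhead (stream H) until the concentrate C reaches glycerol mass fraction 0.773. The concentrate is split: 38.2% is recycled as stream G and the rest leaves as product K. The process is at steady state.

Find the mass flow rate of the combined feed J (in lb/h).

Overall glycerol balance (none leaves overhead): glycerol in fresh feed = glycerol in product, i.e. 773×0.310 = (1−0.382)·C·0.773.
C = 239.63/(0.773×0.618) = 501.62 lb/h.
Recycle G = 0.382×501.62 = 191.62 lb/h.
Combined feed J = 773 + 191.62 = 964.62 lb/h.

964.6 lb/h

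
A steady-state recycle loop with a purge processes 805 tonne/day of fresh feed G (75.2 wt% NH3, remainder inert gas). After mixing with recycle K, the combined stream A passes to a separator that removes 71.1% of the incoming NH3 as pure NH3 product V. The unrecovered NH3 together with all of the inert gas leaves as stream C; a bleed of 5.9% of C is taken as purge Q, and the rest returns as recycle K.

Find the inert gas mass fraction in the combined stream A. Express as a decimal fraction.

0.803

inert gas enters only via G and leaves only via the purge: 805×0.248 = 0.059×(inert gas in C), and the separator passes all inert gas, so inert gas in A = inert gas in C = 3383.7 tonne/day.
NH3 in A: m_A = 805×0.752 + (1−0.059)·(1−0.711)·m_A, so m_A = 605.36/0.7281 = 831.48 tonne/day.
A = 831.48 + 3383.7 = 4215.2 tonne/day.
inert gas fraction in A = 3383.7/4215.2 = 0.803.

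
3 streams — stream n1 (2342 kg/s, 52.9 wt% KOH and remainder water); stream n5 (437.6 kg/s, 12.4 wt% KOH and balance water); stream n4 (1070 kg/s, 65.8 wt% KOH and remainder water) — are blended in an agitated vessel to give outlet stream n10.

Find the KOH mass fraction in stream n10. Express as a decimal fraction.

Total flow out = 2342 + 437.6 + 1070 = 3849.6 kg/s.
KOH in = 2342×0.529 + 437.6×0.124 + 1070×0.658 = 1997.2 kg/s.
KOH mass fraction in n10 = 1997.2/3849.6 = 0.519.

0.519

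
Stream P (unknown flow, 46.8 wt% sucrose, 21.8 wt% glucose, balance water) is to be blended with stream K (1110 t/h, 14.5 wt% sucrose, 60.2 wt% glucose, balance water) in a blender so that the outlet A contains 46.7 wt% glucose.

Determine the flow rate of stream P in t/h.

Let P be the unknown flow. Total out = 1110 + P.
glucose balance: 668.22 + 0.218·P = 0.467·(1110 + P)
(0.218 − 0.467)·P = 0.467×1110 − 668.22 = -149.85
P = -149.85 / -0.249 = 601.81 t/h

601.8 t/h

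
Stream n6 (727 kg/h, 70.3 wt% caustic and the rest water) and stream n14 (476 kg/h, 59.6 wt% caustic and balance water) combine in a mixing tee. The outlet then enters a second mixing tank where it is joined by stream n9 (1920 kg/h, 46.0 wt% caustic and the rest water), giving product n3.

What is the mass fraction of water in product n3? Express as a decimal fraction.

Overall, product flow = 3123 kg/h.
water in = 727×0.297 + 476×0.404 + 1920×0.540 = 1445 kg/h.
water fraction in n3 = 0.463.

0.463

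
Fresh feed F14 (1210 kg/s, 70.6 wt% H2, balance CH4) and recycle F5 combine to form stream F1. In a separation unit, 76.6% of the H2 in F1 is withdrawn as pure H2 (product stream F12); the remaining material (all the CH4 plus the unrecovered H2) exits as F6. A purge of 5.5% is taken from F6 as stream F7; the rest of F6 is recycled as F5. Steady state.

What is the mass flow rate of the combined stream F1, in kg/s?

7565 kg/s

CH4 enters only via F14 and leaves only via the purge: 1210×0.294 = 0.055×(CH4 in F6), and the separation unit passes all CH4, so CH4 in F1 = CH4 in F6 = 6468 kg/s.
H2 in F1: m_A = 1210×0.706 + (1−0.055)·(1−0.766)·m_A, so m_A = 854.26/0.7789 = 1096.8 kg/s.
F1 = 1096.8 + 6468 = 7564.8 kg/s.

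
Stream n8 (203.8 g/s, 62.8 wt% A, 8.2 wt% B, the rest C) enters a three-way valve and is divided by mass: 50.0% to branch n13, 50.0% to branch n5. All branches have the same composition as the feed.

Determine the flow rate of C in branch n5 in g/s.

Branch n5 total = 0.500×203.8 = 101.9 g/s.
C in n5 = 0.290×101.9 = 29.551 g/s.

29.55 g/s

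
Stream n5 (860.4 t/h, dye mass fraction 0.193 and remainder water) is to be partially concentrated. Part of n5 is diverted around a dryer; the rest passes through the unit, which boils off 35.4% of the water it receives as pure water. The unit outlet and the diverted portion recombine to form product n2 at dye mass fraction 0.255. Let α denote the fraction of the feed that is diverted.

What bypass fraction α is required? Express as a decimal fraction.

All 860.4×0.193 = 166.06 t/h of dye reaches n2, so n2 = 166.06/0.255 = 651.2 t/h and vapour = 209.2 t/h.
The evaporator receives (1−α)·860.4 of feed at 0.807 water and removes 0.354 of that water:
0.354×0.807×(1−α)×860.4 = 209.2
(1−α) = 209.2/245.8 = 0.8511;  α = 0.1489.

0.149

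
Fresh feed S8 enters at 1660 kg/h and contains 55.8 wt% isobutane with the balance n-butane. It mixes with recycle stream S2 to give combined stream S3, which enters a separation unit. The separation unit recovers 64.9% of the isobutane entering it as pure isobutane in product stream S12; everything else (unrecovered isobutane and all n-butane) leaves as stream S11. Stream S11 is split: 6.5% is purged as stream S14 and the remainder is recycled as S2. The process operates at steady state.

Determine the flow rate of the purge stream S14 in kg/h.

765.2 kg/h

n-butane enters only via S8 and leaves only via the purge: 1660×0.442 = 0.065×(n-butane in S11), and the separation unit passes all n-butane, so n-butane in S3 = n-butane in S11 = 11288 kg/h.
isobutane in S3: m_A = 1660×0.558 + (1−0.065)·(1−0.649)·m_A, so m_A = 926.28/0.6718 = 1378.8 kg/h.
S11 = (1−0.649)×1378.8 + 11288 = 11772 kg/h.
Purge S14 = 0.065×11772 = 765.18 kg/h.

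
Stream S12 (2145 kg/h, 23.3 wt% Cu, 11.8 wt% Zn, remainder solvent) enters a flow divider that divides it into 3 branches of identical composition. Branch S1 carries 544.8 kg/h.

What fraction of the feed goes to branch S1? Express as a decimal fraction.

0.254

Fraction to S1 = 544.8/2145 = 0.2540.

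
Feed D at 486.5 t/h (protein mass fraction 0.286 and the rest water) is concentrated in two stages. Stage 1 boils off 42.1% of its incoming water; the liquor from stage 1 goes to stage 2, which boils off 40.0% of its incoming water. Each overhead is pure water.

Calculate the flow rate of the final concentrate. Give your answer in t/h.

259.8 t/h

water in feed = 486.5×0.714 = 347.36 t/h.
After stage 1: water left = (1−0.421)×347.36 = 201.12; stream total = 340.26 t/h.
After stage 2: water left = (1−0.400)×201.12 = 120.67; final concentrate = 259.81 t/h.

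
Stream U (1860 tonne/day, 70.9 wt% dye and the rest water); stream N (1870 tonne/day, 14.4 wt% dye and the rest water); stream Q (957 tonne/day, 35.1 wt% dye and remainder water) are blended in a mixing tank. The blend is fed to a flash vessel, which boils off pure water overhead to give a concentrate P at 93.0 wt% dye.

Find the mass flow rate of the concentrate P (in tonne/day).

2069 tonne/day

dye entering = 1860×0.709 + 1870×0.144 + 957×0.351 = 1923.9 tonne/day.
All dye reports to P, so P = 1923.9/0.930 = 2068.7 tonne/day.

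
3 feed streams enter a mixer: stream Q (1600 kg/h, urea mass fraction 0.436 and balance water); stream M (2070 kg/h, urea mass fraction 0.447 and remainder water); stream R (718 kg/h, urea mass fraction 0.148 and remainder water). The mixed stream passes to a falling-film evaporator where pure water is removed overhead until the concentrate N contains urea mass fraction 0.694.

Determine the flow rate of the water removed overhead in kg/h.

1896 kg/h

urea entering = 1600×0.436 + 2070×0.447 + 718×0.148 = 1729.2 kg/h.
All urea reports to N, so N = 1729.2/0.694 = 2491.6 kg/h.
Total feed = 4388 kg/h; overhead = 4388 − 2491.6 = 1896.4 kg/h.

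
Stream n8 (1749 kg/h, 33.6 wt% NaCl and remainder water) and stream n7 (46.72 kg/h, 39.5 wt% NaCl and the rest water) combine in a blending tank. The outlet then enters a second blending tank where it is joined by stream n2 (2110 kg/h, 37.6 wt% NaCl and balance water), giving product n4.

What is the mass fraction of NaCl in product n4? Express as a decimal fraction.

Overall, product flow = 3905.7 kg/h.
NaCl in = 1749×0.336 + 46.72×0.395 + 2110×0.376 = 1399.5 kg/h.
NaCl fraction in n4 = 0.358.

0.358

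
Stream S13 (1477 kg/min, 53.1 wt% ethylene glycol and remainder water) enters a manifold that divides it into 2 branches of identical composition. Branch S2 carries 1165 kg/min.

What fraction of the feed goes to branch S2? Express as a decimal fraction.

Fraction to S2 = 1165/1477 = 0.7888.

0.789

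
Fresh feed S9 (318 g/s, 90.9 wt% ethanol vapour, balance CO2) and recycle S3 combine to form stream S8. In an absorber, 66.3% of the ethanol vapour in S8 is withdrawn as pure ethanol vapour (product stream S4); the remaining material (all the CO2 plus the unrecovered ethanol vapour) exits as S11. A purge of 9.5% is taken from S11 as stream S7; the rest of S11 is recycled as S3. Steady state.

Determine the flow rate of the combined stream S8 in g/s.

CO2 enters only via S9 and leaves only via the purge: 318×0.091 = 0.095×(CO2 in S11), and the absorber passes all CO2, so CO2 in S8 = CO2 in S11 = 304.61 g/s.
ethanol vapour in S8: m_A = 318×0.909 + (1−0.095)·(1−0.663)·m_A, so m_A = 289.06/0.6950 = 415.91 g/s.
S8 = 415.91 + 304.61 = 720.52 g/s.

720.5 g/s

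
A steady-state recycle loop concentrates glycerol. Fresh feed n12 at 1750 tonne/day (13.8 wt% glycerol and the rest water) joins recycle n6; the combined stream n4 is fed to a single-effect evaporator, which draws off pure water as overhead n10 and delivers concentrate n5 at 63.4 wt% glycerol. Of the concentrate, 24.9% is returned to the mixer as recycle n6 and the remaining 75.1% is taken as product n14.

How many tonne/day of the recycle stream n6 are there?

126.3 tonne/day

Overall glycerol balance (none leaves overhead): glycerol in fresh feed = glycerol in product, i.e. 1750×0.138 = (1−0.249)·n5·0.634.
n5 = 241.5/(0.634×0.751) = 507.21 tonne/day.
Recycle n6 = 0.249×507.21 = 126.3 tonne/day.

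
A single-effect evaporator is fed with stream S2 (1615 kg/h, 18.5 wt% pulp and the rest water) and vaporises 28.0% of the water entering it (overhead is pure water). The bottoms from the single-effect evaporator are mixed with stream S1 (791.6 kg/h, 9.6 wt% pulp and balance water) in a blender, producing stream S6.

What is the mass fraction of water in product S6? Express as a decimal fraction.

Vapour removed = 0.280×0.815×1615 = 368.54 kg/h; concentrate = 1246.5 kg/h.
water reaching the mixer = 947.68 (from concentrate) + 791.6×0.904 = 1663.3 kg/h.
Product flow = 1246.5 + 791.6 = 2038.1 kg/h; water fraction = 0.8161.

0.8161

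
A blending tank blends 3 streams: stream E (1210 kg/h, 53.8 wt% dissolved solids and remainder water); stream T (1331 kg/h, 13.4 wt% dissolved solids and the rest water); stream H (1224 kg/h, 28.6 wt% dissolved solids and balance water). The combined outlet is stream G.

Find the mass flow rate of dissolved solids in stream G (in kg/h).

dissolved solids out = dissolved solids in = 1210×0.538 + 1331×0.134 + 1224×0.286 = 1179.4 kg/h.

1179 kg/h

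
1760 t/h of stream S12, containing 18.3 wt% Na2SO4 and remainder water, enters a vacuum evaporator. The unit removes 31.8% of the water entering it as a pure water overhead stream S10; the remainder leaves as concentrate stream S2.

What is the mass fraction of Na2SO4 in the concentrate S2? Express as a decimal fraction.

Na2SO4 is not removed: 1760×0.183 = 322.08 t/h of Na2SO4 enters S2.
water entering = 1760×0.817 = 1437.9 t/h; overhead removed = 0.318×1437.9 = 457.26 t/h.
Concentrate = 1760 − 457.26 = 1302.7 t/h.
Mass fraction = 322.08/1302.7 = 0.247.

0.247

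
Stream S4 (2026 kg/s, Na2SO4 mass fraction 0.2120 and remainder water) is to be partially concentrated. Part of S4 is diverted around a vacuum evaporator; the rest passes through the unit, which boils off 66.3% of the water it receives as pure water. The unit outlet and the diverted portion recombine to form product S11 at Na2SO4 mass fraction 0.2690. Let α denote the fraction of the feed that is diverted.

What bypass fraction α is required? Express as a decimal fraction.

All 2026×0.212 = 429.51 kg/s of Na2SO4 reaches S11, so S11 = 429.51/0.269 = 1596.7 kg/s and vapour = 429.3 kg/s.
The evaporator receives (1−α)·2026 of feed at 0.788 water and removes 0.663 of that water:
0.663×0.788×(1−α)×2026 = 429.3
(1−α) = 429.3/1058.5 = 0.4056;  α = 0.5944.

0.594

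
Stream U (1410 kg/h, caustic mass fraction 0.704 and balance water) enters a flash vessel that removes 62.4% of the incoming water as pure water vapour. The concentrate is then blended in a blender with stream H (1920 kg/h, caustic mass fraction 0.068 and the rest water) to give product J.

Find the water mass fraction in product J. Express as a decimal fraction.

0.634

Vapour removed = 0.624×0.296×1410 = 260.43 kg/h; concentrate = 1149.6 kg/h.
water reaching the mixer = 156.93 (from concentrate) + 1920×0.932 = 1946.4 kg/h.
Product flow = 1149.6 + 1920 = 3069.6 kg/h; water fraction = 0.634.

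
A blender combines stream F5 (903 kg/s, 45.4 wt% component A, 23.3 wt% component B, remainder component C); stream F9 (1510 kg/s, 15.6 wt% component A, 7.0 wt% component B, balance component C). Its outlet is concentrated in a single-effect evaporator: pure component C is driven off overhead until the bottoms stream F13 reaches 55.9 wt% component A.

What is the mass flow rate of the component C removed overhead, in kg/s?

component A entering = 903×0.454 + 1510×0.156 = 645.52 kg/s.
All component A reports to F13, so F13 = 645.52/0.559 = 1154.8 kg/s.
Total feed = 2413 kg/s; overhead = 2413 − 1154.8 = 1258.2 kg/s.

1258 kg/s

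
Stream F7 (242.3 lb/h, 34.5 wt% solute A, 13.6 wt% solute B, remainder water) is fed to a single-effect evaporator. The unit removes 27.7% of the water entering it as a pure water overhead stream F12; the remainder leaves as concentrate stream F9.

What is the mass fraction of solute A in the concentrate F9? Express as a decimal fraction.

0.403

solute A is not removed: 242.3×0.345 = 83.593 lb/h of solute A enters F9.
water entering = 242.3×0.519 = 125.75 lb/h; overhead removed = 0.277×125.75 = 34.834 lb/h.
Concentrate = 242.3 − 34.834 = 207.47 lb/h.
Mass fraction = 83.593/207.47 = 0.403.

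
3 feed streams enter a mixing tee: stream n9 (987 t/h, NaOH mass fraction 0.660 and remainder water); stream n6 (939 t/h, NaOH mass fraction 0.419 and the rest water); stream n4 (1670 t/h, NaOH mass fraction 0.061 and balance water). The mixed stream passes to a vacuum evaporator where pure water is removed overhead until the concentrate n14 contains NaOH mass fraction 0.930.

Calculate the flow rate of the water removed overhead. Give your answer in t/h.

NaOH entering = 987×0.660 + 939×0.419 + 1670×0.061 = 1146.7 t/h.
All NaOH reports to n14, so n14 = 1146.7/0.930 = 1233 t/h.
Total feed = 3596 t/h; overhead = 3596 − 1233 = 2363 t/h.

2363 t/h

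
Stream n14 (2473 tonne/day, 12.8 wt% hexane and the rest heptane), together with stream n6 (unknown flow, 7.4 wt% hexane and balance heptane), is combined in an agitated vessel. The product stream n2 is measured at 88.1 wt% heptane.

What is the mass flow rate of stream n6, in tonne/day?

Let n6 be the unknown flow. Total out = 2473 + n6.
heptane balance: 2156.5 + 0.926·n6 = 0.881·(2473 + n6)
(0.926 − 0.881)·n6 = 0.881×2473 − 2156.5 = 22.257
n6 = 22.257 / 0.045 = 494.6 tonne/day

494.6 tonne/day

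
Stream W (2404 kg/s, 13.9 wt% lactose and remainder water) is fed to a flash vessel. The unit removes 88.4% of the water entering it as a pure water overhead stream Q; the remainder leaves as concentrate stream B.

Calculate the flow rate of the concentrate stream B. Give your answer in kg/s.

574.3 kg/s

water entering = 2404×0.861 = 2069.8 kg/s; overhead removed = 0.884×2069.8 = 1829.7 kg/s.
Concentrate = 2404 − 1829.7 = 574.26 kg/s.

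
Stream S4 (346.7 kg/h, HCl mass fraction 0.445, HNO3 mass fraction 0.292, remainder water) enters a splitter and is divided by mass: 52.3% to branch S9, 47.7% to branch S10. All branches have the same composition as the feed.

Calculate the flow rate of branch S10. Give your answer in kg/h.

165.4 kg/h

Branch S10 flow = 0.477×346.7 = 165.38 kg/h.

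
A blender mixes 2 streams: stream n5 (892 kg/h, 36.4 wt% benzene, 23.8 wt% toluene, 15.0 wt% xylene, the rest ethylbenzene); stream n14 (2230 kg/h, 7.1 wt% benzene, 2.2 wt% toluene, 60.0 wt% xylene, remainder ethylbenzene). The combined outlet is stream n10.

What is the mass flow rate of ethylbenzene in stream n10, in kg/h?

ethylbenzene out = ethylbenzene in = 892×0.248 + 2230×0.307 = 905.83 kg/h.

905.8 kg/h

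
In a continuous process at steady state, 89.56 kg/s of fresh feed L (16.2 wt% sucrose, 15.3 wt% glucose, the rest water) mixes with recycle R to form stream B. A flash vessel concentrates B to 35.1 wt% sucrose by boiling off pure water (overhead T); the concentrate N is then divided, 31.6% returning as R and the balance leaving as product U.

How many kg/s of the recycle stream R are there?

Overall sucrose balance (none leaves overhead): sucrose in fresh feed = sucrose in product, i.e. 89.56×0.162 = (1−0.316)·N·0.351.
N = 14.509/(0.351×0.684) = 60.432 kg/s.
Recycle R = 0.316×60.432 = 19.096 kg/s.

19.1 kg/s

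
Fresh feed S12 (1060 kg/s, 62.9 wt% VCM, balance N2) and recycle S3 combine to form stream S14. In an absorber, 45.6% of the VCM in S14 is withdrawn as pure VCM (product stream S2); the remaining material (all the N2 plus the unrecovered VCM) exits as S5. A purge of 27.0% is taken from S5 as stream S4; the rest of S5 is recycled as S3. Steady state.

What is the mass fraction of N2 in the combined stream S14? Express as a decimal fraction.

0.5684

N2 enters only via S12 and leaves only via the purge: 1060×0.371 = 0.270×(N2 in S5), and the absorber passes all N2, so N2 in S14 = N2 in S5 = 1456.5 kg/s.
VCM in S14: m_A = 1060×0.629 + (1−0.270)·(1−0.456)·m_A, so m_A = 666.74/0.6029 = 1105.9 kg/s.
S14 = 1105.9 + 1456.5 = 2562.4 kg/s.
N2 fraction in S14 = 1456.5/2562.4 = 0.5684.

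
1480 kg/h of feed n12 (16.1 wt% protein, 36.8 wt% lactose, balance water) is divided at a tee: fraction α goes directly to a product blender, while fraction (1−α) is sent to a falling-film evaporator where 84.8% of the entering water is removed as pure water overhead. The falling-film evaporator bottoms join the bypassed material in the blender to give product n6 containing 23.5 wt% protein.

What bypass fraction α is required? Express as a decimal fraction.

All 1480×0.161 = 238.28 kg/h of protein reaches n6, so n6 = 238.28/0.235 = 1014 kg/h and vapour = 466.04 kg/h.
The evaporator receives (1−α)·1480 of feed at 0.471 water and removes 0.848 of that water:
0.848×0.471×(1−α)×1480 = 466.04
(1−α) = 466.04/591.12 = 0.7884;  α = 0.2116.

0.212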